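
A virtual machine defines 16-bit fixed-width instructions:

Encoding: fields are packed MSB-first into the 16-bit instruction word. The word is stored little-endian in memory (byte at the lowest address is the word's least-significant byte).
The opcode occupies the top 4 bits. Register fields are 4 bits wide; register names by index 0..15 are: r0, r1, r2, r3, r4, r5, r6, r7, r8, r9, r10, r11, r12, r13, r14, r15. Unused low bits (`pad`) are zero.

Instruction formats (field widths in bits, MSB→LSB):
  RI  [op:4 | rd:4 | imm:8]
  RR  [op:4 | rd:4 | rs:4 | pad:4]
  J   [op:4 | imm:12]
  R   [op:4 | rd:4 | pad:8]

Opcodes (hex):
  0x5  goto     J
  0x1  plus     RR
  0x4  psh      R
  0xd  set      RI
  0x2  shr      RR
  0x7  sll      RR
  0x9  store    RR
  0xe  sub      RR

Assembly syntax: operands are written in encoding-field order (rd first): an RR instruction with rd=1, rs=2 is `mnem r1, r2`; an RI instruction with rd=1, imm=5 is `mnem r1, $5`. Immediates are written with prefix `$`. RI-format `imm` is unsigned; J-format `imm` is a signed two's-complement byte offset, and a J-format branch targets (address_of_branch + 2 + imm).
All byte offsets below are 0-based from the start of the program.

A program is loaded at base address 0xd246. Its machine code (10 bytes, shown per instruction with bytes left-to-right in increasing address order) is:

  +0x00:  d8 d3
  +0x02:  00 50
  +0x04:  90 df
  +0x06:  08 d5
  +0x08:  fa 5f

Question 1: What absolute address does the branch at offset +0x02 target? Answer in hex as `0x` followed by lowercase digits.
0xd24a

[02] 00 50 → 0x5000
  opcode bits[15:12]=0x5: goto/J
  imm@[11:0]=0x0 ⇒ $0
  target = base 0xd246 + off 0x02 + 2 + imm 0 = 0xd24a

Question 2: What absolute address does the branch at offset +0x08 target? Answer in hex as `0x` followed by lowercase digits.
+0x08: fa 5f ⇒ word 0x5ffa (little)
  opcode bits[15:12]=0x5: goto/J
  imm: (w>>0)&0xfff=0xffa (s12→-6) → $-6
  target = base 0xd246 + off 0x08 + 2 + imm -6 = 0xd24a

0xd24a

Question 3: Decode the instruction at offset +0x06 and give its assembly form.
@+06  little-endian(08 d5) = 0xd508
  op=0xd508>>12=0xd ⇒ set (RI)
  [11:8] rd=5 = r5
  [7:0] imm=8 = $8

set r5, $8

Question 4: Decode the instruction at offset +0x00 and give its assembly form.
set r3, $216

off 0x00: read d8 d3 as little → 0xd3d8
  top 4b → 0xd → set [RI]
  rd@[11:8]=0x3 ⇒ r3
  imm@[7:0]=0xd8 ⇒ $216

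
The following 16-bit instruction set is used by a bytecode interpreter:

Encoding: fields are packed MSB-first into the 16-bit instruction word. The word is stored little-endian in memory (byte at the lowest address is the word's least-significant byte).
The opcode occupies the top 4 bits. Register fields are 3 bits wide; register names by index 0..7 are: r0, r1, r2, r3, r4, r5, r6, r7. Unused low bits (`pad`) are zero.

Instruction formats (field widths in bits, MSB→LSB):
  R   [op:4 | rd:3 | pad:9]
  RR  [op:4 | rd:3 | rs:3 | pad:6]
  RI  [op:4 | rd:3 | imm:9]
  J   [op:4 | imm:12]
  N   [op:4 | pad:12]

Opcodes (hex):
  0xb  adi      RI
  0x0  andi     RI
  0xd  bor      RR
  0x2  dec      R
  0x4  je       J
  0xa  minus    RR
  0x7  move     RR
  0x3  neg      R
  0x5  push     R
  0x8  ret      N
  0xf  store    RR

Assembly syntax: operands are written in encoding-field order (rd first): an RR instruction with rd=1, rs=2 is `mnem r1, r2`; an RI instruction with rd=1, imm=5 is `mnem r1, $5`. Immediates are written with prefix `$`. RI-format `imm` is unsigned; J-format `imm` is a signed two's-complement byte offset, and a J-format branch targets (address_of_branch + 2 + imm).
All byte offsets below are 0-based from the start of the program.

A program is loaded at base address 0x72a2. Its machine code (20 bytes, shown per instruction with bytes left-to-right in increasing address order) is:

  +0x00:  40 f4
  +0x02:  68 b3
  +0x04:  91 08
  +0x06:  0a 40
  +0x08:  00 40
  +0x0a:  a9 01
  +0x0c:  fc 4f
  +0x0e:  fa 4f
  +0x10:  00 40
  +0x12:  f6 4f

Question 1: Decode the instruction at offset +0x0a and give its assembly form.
andi r0, $425

[0a] a9 01 → 0x01a9
  top 4b → 0x0 → andi [RI]
  rd@[11:9]=0x0 ⇒ r0
  imm@[8:0]=0x1a9 ⇒ $425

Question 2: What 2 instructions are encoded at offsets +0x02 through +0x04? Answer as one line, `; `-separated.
+0x02: 68 b3 ⇒ word 0xb368 (little)
  top 4b → 0xb → adi [RI]
  [11:9] rd=1 = r1
  [8:0] imm=360 = $360
+0x04: 91 08 ⇒ word 0x0891 (little)
  top 4b → 0x0 → andi [RI]
  [11:9] rd=4 = r4
  [8:0] imm=145 = $145

adi r1, $360; andi r4, $145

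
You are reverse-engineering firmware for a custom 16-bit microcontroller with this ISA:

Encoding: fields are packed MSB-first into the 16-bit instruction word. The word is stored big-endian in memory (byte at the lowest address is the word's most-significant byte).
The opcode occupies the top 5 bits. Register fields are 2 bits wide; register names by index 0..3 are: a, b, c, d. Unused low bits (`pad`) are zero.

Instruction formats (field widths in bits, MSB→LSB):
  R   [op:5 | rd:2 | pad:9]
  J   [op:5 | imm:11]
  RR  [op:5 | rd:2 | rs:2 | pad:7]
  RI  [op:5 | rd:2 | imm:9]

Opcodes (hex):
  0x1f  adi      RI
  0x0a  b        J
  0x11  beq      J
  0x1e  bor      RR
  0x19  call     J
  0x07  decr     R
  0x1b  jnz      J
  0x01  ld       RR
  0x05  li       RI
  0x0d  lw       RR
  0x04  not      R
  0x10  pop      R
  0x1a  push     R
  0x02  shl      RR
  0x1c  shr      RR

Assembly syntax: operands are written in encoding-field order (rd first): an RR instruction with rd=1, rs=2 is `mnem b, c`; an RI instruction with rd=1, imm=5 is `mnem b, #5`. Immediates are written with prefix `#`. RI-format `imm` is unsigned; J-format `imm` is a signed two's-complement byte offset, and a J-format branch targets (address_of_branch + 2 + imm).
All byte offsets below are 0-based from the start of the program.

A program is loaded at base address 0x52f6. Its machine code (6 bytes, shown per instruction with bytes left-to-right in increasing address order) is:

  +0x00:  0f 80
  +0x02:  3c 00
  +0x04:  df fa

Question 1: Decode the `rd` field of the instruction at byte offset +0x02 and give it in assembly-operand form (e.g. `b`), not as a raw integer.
+0x02: 3c 00 ⇒ word 0x3c00 (big)
  opcode bits[15:11]=0x7: decr/R
  [10:9] rd=2 = c

c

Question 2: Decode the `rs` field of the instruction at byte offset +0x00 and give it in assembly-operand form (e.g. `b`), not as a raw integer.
d

@+00  big-endian(0f 80) = 0x0f80
  opcode bits[15:11]=0x1: ld/RR
  [10:9] rd=3 = d
  [8:7] rs=3 = d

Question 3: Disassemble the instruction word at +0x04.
jnz #-6

@+04  big-endian(df fa) = 0xdffa
  opcode bits[15:11]=0x1b: jnz/J
  imm@[10:0]=0x7fa (s11→-6) ⇒ #-6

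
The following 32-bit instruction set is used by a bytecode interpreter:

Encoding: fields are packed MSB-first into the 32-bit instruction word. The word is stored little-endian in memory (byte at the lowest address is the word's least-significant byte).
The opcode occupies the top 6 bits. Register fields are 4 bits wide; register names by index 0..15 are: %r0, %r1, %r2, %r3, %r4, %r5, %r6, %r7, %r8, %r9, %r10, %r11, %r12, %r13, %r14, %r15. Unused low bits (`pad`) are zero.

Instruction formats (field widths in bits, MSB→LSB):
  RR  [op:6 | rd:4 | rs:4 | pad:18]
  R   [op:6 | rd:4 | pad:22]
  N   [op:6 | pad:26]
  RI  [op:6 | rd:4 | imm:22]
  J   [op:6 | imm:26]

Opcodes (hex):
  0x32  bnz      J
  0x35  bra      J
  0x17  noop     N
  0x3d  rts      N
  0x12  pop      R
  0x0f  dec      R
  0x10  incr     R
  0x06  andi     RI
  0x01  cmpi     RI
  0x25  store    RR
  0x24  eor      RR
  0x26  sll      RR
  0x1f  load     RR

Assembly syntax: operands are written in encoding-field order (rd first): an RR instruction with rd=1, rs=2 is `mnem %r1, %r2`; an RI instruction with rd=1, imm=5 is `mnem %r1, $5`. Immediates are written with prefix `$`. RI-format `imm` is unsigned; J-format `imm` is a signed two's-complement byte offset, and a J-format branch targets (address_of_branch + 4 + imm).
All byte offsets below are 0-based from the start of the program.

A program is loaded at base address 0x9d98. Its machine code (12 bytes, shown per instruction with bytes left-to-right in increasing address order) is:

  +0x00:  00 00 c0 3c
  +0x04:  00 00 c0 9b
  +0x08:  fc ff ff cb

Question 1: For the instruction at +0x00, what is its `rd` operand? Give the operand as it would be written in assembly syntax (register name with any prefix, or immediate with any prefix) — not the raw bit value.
off 0x00: read 00 00 c0 3c as little → 0x3cc00000
  opcode bits[31:26]=0xf: dec/R
  rd: (w>>22)&0xf=0x3 → %r3

%r3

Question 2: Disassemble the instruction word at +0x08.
bnz $-4

[08] fc ff ff cb → 0xcbfffffc
  op=0xcbfffffc>>26=0x32 ⇒ bnz (J)
  imm: (w>>0)&0x3ffffff=0x3fffffc (s26→-4) → $-4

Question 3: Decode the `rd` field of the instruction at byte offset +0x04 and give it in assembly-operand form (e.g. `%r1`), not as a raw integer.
off 0x04: read 00 00 c0 9b as little → 0x9bc00000
  op=0x9bc00000>>26=0x26 ⇒ sll (RR)
  [25:22] rd=15 = %r15
  [21:18] rs=0 = %r0

%r15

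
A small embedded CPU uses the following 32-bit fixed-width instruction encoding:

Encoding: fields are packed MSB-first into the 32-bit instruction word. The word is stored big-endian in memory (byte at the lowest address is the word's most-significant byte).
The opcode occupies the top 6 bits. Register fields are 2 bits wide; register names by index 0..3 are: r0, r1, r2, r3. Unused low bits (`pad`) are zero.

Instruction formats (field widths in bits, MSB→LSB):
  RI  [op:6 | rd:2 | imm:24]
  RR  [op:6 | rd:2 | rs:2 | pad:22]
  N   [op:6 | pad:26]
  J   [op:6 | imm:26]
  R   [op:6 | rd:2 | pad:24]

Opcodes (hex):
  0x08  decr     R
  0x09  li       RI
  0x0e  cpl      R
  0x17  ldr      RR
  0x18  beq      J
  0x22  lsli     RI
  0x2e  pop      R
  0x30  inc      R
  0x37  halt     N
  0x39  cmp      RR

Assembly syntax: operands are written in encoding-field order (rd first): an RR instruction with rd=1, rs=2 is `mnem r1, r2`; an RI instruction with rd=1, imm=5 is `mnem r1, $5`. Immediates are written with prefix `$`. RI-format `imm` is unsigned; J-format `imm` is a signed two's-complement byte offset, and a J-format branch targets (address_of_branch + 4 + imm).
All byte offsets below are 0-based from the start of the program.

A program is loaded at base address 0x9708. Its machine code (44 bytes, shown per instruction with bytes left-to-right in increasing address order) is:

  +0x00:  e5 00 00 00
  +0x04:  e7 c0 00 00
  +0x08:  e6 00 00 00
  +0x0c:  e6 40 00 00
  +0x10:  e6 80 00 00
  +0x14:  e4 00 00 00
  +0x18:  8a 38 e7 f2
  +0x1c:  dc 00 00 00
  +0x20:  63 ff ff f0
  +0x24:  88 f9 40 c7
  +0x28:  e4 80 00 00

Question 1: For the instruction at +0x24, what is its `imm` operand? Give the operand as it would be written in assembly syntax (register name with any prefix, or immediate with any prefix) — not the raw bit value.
$16335047

off 0x24: read 88 f9 40 c7 as big → 0x88f940c7
  top 6b → 0x22 → lsli [RI]
  rd@[25:24]=0x0 ⇒ r0
  imm@[23:0]=0xf940c7 ⇒ $16335047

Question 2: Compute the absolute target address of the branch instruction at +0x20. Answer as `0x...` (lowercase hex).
@+20  big-endian(63 ff ff f0) = 0x63fffff0
  op=0x63fffff0>>26=0x18 ⇒ beq (J)
  imm: (w>>0)&0x3ffffff=0x3fffff0 (s26→-16) → $-16
  target = base 0x9708 + off 0x20 + 4 + imm -16 = 0x971c

0x971c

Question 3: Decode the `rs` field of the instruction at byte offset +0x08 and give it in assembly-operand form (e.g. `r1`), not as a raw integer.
[08] e6 00 00 00 → 0xe6000000
  opcode bits[31:26]=0x39: cmp/RR
  rd: (w>>24)&0x3=0x2 → r2
  rs: (w>>22)&0x3=0x0 → r0

r0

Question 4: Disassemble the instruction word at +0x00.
[00] e5 00 00 00 → 0xe5000000
  top 6b → 0x39 → cmp [RR]
  rd@[25:24]=0x1 ⇒ r1
  rs@[23:22]=0x0 ⇒ r0

cmp r1, r0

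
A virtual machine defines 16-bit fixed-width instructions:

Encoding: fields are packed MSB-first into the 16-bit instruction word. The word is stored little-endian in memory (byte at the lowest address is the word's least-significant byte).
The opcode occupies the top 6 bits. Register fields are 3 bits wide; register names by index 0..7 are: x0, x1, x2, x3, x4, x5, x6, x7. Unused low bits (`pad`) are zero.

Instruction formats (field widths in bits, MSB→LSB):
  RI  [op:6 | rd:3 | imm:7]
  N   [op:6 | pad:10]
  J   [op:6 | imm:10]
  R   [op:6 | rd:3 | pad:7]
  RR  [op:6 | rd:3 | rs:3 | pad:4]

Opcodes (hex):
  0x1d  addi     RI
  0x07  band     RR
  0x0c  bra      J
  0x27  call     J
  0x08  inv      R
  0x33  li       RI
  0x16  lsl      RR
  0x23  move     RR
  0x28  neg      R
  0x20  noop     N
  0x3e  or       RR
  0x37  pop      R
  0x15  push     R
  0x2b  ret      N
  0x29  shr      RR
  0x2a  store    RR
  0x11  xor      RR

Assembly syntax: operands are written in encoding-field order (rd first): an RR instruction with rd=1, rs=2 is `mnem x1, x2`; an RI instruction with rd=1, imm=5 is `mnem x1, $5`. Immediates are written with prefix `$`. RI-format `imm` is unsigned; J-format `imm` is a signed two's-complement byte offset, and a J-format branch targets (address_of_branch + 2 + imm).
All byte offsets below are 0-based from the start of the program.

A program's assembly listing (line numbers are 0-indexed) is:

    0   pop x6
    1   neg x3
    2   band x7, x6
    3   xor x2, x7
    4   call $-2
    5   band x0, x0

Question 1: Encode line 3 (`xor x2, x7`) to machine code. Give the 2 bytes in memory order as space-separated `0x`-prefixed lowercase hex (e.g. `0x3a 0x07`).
0x70 0x45

line 3 (xor): pack op=0x11:6|rd=2:3|rs=7:3|pad=0:4 = 0x4570; little→ 70 45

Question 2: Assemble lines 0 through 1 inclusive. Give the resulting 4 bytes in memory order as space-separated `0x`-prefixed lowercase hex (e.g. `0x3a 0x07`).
0x00 0xdf 0x80 0xa1

0. pop fields op=0x37:6|rd=6:3|pad=0:7 → word df00h → 00 df
1. neg fields op=0x28:6|rd=3:3|pad=0:7 → word a180h → 80 a1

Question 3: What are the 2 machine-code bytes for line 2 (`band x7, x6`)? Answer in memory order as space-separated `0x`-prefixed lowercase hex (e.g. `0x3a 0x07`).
0xe0 0x1f

2. band fields op=0x7:6|rd=7:3|rs=6:3|pad=0:4 → word 1fe0h → e0 1f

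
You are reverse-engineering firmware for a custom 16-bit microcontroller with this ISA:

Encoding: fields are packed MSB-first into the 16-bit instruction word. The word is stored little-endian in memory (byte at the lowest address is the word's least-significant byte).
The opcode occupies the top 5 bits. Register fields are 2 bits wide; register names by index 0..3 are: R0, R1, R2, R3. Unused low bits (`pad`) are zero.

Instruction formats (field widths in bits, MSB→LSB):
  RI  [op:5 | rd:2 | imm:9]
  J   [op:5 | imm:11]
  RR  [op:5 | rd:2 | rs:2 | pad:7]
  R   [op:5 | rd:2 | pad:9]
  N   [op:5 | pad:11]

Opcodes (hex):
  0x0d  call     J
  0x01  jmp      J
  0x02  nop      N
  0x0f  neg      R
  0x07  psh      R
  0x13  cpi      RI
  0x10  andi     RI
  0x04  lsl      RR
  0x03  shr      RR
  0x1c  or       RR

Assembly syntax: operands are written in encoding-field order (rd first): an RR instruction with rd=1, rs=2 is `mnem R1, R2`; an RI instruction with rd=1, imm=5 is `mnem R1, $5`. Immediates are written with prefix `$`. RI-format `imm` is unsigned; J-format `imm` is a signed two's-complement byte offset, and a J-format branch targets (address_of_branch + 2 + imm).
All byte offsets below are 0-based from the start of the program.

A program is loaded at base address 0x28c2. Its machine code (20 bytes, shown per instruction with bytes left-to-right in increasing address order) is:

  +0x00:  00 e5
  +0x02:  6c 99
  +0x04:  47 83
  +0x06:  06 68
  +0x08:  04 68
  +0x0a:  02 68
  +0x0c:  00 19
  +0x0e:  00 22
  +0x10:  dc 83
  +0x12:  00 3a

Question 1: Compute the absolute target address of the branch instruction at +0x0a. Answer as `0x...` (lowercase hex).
0x28d0

+0x0a: 02 68 ⇒ word 0x6802 (little)
  top 5b → 0xd → call [J]
  imm: (w>>0)&0x7ff=0x2 → $2
  target = base 0x28c2 + off 0x0a + 2 + imm 2 = 0x28d0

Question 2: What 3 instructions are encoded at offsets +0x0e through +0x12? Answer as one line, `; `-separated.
off 0x0e: read 00 22 as little → 0x2200
  top 5b → 0x4 → lsl [RR]
  rd@[10:9]=0x1 ⇒ R1
  rs@[8:7]=0x0 ⇒ R0
off 0x10: read dc 83 as little → 0x83dc
  top 5b → 0x10 → andi [RI]
  rd@[10:9]=0x1 ⇒ R1
  imm@[8:0]=0x1dc ⇒ $476
off 0x12: read 00 3a as little → 0x3a00
  top 5b → 0x7 → psh [R]
  rd@[10:9]=0x1 ⇒ R1

lsl R1, R0; andi R1, $476; psh R1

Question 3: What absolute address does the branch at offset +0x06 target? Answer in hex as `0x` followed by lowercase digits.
@+06  little-endian(06 68) = 0x6806
  top 5b → 0xd → call [J]
  imm: (w>>0)&0x7ff=0x6 → $6
  target = base 0x28c2 + off 0x06 + 2 + imm 6 = 0x28d0

0x28d0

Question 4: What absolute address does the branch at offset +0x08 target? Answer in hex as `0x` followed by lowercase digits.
0x28d0

[08] 04 68 → 0x6804
  op=0x6804>>11=0xd ⇒ call (J)
  imm: (w>>0)&0x7ff=0x4 → $4
  target = base 0x28c2 + off 0x08 + 2 + imm 4 = 0x28d0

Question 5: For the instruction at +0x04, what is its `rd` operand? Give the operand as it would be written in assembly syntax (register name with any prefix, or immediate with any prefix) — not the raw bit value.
off 0x04: read 47 83 as little → 0x8347
  opcode bits[15:11]=0x10: andi/RI
  [10:9] rd=1 = R1
  [8:0] imm=327 = $327

R1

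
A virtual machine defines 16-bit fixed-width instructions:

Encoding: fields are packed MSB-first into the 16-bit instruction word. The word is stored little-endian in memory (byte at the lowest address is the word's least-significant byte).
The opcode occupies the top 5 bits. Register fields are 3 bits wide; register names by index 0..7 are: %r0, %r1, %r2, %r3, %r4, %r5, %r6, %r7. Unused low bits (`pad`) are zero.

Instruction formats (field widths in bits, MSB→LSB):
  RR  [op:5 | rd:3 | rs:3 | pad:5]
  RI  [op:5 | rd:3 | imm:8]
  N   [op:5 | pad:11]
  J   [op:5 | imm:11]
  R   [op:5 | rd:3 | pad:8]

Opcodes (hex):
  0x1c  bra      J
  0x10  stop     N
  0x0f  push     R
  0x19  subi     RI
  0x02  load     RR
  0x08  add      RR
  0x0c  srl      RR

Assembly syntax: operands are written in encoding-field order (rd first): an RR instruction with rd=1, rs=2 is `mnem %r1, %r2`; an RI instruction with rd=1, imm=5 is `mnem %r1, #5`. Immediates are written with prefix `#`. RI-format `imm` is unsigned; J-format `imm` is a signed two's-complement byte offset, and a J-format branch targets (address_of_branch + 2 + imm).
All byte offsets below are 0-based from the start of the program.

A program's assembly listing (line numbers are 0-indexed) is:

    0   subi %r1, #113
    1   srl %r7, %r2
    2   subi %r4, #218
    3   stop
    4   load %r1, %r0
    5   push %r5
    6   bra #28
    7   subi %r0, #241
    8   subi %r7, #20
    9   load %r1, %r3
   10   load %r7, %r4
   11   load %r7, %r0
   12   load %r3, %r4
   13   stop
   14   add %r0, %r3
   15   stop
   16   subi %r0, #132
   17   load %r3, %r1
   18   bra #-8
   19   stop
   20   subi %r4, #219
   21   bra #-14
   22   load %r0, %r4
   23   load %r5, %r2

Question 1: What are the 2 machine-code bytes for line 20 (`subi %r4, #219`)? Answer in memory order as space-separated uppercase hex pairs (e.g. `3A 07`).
L20: subi op=0x19:5|rd=4:3|imm=219:8 ⇒ 0xccdb ⇒ little db cc

DB CC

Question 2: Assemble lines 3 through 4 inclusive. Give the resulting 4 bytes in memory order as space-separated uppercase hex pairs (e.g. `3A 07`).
3. stop fields op=0x10:5|pad=0:11 → word 8000h → 00 80
4. load fields op=0x2:5|rd=1:3|rs=0:3|pad=0:5 → word 1100h → 00 11

00 80 00 11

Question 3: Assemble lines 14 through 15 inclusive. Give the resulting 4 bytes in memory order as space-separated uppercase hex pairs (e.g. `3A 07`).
L14: add op=0x8:5|rd=0:3|rs=3:3|pad=0:5 ⇒ 0x4060 ⇒ little 60 40
L15: stop op=0x10:5|pad=0:11 ⇒ 0x8000 ⇒ little 00 80

60 40 00 80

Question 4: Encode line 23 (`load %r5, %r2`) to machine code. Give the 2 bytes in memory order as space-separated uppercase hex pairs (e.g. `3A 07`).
40 15

L23: load op=0x2:5|rd=5:3|rs=2:3|pad=0:5 ⇒ 0x1540 ⇒ little 40 15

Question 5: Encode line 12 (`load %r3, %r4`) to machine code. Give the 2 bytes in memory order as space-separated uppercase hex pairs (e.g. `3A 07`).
line 12 (load): pack op=0x2:5|rd=3:3|rs=4:3|pad=0:5 = 0x1380; little→ 80 13

80 13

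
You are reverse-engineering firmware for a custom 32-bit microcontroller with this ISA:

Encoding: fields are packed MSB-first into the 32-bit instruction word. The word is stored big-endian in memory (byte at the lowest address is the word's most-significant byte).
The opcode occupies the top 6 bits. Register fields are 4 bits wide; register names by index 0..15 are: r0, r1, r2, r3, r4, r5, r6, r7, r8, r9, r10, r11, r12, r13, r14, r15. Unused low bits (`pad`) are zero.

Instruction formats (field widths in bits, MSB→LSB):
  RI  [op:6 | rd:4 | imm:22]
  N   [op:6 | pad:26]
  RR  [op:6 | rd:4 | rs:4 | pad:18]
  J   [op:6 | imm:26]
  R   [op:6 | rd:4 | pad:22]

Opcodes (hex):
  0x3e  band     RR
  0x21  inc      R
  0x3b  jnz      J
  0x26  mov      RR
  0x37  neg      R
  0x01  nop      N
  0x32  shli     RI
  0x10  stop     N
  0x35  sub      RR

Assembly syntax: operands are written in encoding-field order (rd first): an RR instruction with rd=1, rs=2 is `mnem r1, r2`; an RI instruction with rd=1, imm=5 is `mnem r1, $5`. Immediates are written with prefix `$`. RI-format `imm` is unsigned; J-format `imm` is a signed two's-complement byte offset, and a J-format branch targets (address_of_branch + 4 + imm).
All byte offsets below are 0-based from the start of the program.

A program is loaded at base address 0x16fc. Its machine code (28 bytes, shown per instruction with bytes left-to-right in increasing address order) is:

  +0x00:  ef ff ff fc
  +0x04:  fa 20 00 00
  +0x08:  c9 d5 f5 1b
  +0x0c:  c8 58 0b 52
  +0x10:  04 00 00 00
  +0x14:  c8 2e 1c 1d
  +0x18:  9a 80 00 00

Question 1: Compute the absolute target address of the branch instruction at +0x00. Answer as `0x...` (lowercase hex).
off 0x00: read ef ff ff fc as big → 0xeffffffc
  op=0xeffffffc>>26=0x3b ⇒ jnz (J)
  imm@[25:0]=0x3fffffc (s26→-4) ⇒ $-4
  target = base 0x16fc + off 0x00 + 4 + imm -4 = 0x16fc

0x16fc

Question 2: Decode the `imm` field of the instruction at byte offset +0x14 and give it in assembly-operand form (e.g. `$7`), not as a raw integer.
+0x14: c8 2e 1c 1d ⇒ word 0xc82e1c1d (big)
  op=0xc82e1c1d>>26=0x32 ⇒ shli (RI)
  [25:22] rd=0 = r0
  [21:0] imm=3021853 = $3021853

$3021853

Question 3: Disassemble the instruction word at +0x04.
off 0x04: read fa 20 00 00 as big → 0xfa200000
  top 6b → 0x3e → band [RR]
  rd@[25:22]=0x8 ⇒ r8
  rs@[21:18]=0x8 ⇒ r8

band r8, r8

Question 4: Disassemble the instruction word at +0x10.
@+10  big-endian(04 00 00 00) = 0x04000000
  opcode bits[31:26]=0x1: nop/N

nop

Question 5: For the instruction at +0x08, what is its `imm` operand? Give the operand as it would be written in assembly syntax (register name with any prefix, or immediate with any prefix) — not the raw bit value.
$1439003

@+08  big-endian(c9 d5 f5 1b) = 0xc9d5f51b
  top 6b → 0x32 → shli [RI]
  rd: (w>>22)&0xf=0x7 → r7
  imm: (w>>0)&0x3fffff=0x15f51b → $1439003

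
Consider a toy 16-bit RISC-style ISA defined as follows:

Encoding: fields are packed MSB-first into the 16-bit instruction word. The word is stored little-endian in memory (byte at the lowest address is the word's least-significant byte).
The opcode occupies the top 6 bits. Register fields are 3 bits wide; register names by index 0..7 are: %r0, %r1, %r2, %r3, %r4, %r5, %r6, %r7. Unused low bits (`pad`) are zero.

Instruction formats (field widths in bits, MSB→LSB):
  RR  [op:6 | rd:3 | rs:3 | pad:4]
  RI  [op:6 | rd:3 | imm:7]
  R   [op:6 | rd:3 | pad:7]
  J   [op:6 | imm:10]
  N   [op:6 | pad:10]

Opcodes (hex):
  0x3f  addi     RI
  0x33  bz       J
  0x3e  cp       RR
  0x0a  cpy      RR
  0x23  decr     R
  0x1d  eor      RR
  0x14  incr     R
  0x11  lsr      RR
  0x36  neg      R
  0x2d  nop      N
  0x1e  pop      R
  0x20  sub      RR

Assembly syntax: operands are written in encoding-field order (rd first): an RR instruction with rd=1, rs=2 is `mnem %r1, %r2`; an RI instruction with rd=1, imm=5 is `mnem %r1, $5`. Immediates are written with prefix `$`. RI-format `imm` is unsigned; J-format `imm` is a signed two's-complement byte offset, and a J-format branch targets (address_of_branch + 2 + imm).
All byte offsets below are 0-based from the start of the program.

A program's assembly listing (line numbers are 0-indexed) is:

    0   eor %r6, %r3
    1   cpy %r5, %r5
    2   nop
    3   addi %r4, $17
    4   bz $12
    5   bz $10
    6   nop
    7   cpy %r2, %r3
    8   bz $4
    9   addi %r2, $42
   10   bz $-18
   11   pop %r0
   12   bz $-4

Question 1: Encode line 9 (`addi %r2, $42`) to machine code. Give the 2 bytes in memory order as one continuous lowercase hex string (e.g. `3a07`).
9. addi fields op=0x3f:6|rd=2:3|imm=42:7 → word fd2ah → 2a fd

2afd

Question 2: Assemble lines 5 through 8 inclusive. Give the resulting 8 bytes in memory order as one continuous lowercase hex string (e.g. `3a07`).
0acc00b4302904cc

5. bz fields op=0x33:6|imm=10:10 → word cc0ah → 0a cc
6. nop fields op=0x2d:6|pad=0:10 → word b400h → 00 b4
7. cpy fields op=0xa:6|rd=2:3|rs=3:3|pad=0:4 → word 2930h → 30 29
8. bz fields op=0x33:6|imm=4:10 → word cc04h → 04 cc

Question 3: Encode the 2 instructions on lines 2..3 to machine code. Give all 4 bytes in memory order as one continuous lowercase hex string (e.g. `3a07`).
00b411fe

line 2 (nop): pack op=0x2d:6|pad=0:10 = 0xb400; little→ 00 b4
line 3 (addi): pack op=0x3f:6|rd=4:3|imm=17:7 = 0xfe11; little→ 11 fe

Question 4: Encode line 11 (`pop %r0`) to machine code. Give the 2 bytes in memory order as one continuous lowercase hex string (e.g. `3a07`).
0078

L11: pop op=0x1e:6|rd=0:3|pad=0:7 ⇒ 0x7800 ⇒ little 00 78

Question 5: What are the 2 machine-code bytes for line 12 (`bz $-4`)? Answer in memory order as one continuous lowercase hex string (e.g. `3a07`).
line 12 (bz): pack op=0x33:6|imm=-4:10 = 0xcffc; little→ fc cf

fccf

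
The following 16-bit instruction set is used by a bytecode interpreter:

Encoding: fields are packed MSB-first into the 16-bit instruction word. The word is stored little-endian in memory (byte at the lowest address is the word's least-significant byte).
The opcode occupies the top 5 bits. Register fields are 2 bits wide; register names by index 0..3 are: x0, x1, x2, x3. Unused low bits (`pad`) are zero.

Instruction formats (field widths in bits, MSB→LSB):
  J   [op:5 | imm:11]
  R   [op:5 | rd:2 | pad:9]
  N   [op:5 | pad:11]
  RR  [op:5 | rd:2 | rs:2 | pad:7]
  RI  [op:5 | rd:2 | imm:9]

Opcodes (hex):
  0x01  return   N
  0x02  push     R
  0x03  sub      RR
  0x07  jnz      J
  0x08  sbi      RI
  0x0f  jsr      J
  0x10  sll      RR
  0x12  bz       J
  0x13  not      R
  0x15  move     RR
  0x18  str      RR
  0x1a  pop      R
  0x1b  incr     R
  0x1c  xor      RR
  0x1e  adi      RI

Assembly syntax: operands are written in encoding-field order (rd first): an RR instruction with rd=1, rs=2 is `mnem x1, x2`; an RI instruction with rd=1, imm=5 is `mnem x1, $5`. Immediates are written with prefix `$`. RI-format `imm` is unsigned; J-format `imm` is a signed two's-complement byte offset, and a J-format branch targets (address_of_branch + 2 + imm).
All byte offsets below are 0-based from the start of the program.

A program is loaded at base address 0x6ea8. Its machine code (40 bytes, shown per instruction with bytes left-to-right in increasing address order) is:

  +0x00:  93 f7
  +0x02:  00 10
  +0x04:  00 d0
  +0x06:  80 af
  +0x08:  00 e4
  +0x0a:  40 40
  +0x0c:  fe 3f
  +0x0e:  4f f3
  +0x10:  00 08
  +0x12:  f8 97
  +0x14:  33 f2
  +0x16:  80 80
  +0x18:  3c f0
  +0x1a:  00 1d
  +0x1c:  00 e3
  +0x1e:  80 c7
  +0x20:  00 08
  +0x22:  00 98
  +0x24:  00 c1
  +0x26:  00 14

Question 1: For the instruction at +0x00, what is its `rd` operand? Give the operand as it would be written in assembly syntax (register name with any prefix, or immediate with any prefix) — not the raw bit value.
@+00  little-endian(93 f7) = 0xf793
  top 5b → 0x1e → adi [RI]
  rd@[10:9]=0x3 ⇒ x3
  imm@[8:0]=0x193 ⇒ $403

x3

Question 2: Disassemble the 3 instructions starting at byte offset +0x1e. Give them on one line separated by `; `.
str x3, x3; return; not x0

@+1e  little-endian(80 c7) = 0xc780
  opcode bits[15:11]=0x18: str/RR
  [10:9] rd=3 = x3
  [8:7] rs=3 = x3
@+20  little-endian(00 08) = 0x0800
  opcode bits[15:11]=0x1: return/N
@+22  little-endian(00 98) = 0x9800
  opcode bits[15:11]=0x13: not/R
  [10:9] rd=0 = x0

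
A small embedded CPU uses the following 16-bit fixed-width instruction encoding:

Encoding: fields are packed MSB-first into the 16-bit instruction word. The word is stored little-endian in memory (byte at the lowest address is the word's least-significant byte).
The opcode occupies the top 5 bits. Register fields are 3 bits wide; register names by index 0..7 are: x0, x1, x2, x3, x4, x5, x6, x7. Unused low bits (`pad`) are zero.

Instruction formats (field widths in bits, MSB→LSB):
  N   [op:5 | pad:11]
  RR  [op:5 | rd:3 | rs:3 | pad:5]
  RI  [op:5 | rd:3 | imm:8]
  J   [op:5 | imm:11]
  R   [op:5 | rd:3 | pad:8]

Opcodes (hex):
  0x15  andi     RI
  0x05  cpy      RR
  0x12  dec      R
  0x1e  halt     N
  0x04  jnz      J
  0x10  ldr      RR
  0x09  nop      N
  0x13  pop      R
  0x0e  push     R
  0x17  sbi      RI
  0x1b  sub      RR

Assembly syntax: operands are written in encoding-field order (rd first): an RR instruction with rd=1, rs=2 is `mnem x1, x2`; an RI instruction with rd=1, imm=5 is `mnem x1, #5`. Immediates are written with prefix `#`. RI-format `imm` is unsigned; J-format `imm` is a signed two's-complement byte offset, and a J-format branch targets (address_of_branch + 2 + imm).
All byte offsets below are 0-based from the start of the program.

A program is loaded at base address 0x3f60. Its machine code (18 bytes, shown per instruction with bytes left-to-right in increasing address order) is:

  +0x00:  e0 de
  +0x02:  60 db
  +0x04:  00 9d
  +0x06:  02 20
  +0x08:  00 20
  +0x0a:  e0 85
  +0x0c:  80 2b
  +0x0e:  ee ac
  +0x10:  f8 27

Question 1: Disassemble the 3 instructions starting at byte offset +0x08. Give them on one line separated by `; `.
off 0x08: read 00 20 as little → 0x2000
  opcode bits[15:11]=0x4: jnz/J
  imm: (w>>0)&0x7ff=0x0 → #0
off 0x0a: read e0 85 as little → 0x85e0
  opcode bits[15:11]=0x10: ldr/RR
  rd: (w>>8)&0x7=0x5 → x5
  rs: (w>>5)&0x7=0x7 → x7
off 0x0c: read 80 2b as little → 0x2b80
  opcode bits[15:11]=0x5: cpy/RR
  rd: (w>>8)&0x7=0x3 → x3
  rs: (w>>5)&0x7=0x4 → x4

jnz #0; ldr x5, x7; cpy x3, x4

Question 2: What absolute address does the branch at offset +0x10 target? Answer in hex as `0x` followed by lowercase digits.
0x3f6a

off 0x10: read f8 27 as little → 0x27f8
  opcode bits[15:11]=0x4: jnz/J
  imm: (w>>0)&0x7ff=0x7f8 (s11→-8) → #-8
  target = base 0x3f60 + off 0x10 + 2 + imm -8 = 0x3f6a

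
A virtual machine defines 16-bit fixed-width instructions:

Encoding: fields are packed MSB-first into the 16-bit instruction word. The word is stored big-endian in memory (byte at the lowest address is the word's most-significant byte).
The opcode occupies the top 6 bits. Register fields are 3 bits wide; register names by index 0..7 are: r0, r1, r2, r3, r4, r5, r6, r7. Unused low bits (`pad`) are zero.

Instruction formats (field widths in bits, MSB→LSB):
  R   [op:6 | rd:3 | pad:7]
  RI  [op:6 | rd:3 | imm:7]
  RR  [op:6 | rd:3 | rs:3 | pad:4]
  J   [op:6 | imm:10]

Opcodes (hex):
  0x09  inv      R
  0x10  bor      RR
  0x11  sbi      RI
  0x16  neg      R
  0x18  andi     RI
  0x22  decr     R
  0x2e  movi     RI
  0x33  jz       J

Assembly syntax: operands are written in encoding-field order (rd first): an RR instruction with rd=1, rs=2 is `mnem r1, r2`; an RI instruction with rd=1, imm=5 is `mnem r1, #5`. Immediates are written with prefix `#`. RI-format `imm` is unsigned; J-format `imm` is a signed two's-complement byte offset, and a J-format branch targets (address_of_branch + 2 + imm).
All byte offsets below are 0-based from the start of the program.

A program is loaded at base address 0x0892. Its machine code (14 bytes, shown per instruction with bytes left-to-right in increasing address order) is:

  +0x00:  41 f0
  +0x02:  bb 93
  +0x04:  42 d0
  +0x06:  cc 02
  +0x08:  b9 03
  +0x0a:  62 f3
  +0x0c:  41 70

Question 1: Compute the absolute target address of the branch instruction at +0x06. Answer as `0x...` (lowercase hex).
0x089c

[06] cc 02 → 0xcc02
  opcode bits[15:10]=0x33: jz/J
  [9:0] imm=2 = #2
  target = base 0x0892 + off 0x06 + 2 + imm 2 = 0x089c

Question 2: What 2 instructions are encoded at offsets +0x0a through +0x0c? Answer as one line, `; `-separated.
andi r5, #115; bor r2, r7

+0x0a: 62 f3 ⇒ word 0x62f3 (big)
  opcode bits[15:10]=0x18: andi/RI
  rd: (w>>7)&0x7=0x5 → r5
  imm: (w>>0)&0x7f=0x73 → #115
+0x0c: 41 70 ⇒ word 0x4170 (big)
  opcode bits[15:10]=0x10: bor/RR
  rd: (w>>7)&0x7=0x2 → r2
  rs: (w>>4)&0x7=0x7 → r7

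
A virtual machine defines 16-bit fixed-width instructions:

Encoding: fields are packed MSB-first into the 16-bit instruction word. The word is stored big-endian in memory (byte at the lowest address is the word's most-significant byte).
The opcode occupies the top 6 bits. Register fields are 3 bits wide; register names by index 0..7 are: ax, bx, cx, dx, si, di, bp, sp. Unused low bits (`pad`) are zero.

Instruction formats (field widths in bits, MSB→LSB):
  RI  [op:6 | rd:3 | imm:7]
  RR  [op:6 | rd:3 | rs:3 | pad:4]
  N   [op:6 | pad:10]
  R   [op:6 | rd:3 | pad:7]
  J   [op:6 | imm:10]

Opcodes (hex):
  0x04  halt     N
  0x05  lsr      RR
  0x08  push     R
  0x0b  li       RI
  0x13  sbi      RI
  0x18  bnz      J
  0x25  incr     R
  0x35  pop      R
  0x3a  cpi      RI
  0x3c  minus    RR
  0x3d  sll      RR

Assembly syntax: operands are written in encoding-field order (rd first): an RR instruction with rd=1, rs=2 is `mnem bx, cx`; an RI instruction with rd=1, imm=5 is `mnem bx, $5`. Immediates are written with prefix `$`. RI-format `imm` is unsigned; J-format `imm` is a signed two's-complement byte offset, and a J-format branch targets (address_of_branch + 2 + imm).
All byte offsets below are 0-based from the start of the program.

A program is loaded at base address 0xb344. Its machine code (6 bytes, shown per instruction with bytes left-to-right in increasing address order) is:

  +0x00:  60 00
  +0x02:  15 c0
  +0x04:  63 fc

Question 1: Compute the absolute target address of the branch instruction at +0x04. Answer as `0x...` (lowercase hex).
0xb346

+0x04: 63 fc ⇒ word 0x63fc (big)
  opcode bits[15:10]=0x18: bnz/J
  imm@[9:0]=0x3fc (s10→-4) ⇒ $-4
  target = base 0xb344 + off 0x04 + 2 + imm -4 = 0xb346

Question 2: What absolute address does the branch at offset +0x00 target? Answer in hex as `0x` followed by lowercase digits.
0xb346

off 0x00: read 60 00 as big → 0x6000
  opcode bits[15:10]=0x18: bnz/J
  imm: (w>>0)&0x3ff=0x0 → $0
  target = base 0xb344 + off 0x00 + 2 + imm 0 = 0xb346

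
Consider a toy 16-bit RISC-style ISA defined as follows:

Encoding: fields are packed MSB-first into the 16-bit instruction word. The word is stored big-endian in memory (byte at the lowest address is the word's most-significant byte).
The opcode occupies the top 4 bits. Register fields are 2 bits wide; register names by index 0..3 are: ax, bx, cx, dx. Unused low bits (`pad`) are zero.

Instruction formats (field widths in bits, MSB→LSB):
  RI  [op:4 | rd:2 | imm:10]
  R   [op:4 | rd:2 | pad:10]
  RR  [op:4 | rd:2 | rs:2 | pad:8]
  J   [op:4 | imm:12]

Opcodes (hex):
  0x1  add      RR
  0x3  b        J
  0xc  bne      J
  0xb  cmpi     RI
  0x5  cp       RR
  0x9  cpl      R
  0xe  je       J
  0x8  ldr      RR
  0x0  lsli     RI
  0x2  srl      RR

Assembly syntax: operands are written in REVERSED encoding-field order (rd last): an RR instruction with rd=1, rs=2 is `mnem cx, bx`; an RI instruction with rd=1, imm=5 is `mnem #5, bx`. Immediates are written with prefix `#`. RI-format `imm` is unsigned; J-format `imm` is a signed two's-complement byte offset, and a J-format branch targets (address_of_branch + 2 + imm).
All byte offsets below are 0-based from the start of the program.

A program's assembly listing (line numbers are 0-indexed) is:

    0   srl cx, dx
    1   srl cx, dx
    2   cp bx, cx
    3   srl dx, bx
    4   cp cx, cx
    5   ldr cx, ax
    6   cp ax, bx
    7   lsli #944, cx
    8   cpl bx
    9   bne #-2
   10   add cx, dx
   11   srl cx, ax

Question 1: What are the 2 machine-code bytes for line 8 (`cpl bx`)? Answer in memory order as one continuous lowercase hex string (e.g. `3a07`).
9400

L8: cpl op=0x9:4|rd=1:2|pad=0:10 ⇒ 0x9400 ⇒ big 94 00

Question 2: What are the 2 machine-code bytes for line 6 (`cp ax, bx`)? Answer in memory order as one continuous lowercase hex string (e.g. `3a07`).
5400

L6: cp op=0x5:4|rd=1:2|rs=0:2|pad=0:8 ⇒ 0x5400 ⇒ big 54 00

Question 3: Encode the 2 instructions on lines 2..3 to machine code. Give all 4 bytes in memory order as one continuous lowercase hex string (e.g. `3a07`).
59002700

2. cp fields op=0x5:4|rd=2:2|rs=1:2|pad=0:8 → word 5900h → 59 00
3. srl fields op=0x2:4|rd=1:2|rs=3:2|pad=0:8 → word 2700h → 27 00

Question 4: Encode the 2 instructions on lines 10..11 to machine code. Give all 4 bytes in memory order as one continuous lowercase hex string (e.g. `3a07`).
1e002200

L10: add op=0x1:4|rd=3:2|rs=2:2|pad=0:8 ⇒ 0x1e00 ⇒ big 1e 00
L11: srl op=0x2:4|rd=0:2|rs=2:2|pad=0:8 ⇒ 0x2200 ⇒ big 22 00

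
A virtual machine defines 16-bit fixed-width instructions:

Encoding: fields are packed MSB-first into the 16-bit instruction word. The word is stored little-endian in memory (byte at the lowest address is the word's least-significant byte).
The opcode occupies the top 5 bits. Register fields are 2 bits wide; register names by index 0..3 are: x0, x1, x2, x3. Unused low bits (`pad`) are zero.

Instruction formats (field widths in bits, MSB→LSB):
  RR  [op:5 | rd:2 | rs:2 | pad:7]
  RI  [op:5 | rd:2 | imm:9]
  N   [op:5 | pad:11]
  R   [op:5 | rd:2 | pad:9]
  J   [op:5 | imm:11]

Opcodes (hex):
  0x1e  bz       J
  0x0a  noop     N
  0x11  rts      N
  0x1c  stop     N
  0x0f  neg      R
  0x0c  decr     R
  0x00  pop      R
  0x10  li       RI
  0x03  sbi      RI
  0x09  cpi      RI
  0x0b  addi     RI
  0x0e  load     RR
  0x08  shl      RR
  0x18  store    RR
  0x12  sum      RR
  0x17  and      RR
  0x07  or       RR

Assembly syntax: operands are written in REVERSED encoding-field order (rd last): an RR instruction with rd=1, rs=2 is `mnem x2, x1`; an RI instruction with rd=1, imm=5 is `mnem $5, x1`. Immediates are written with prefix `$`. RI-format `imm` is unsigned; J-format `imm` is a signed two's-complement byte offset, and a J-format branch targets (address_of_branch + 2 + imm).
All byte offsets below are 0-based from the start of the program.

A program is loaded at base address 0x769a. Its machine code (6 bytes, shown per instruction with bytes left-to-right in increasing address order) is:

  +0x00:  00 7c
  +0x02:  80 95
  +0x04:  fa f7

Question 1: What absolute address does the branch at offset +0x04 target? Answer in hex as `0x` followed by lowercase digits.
[04] fa f7 → 0xf7fa
  op=0xf7fa>>11=0x1e ⇒ bz (J)
  imm@[10:0]=0x7fa (s11→-6) ⇒ $-6
  target = base 0x769a + off 0x04 + 2 + imm -6 = 0x769a

0x769a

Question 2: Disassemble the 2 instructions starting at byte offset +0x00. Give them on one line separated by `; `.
[00] 00 7c → 0x7c00
  opcode bits[15:11]=0xf: neg/R
  rd: (w>>9)&0x3=0x2 → x2
[02] 80 95 → 0x9580
  opcode bits[15:11]=0x12: sum/RR
  rd: (w>>9)&0x3=0x2 → x2
  rs: (w>>7)&0x3=0x3 → x3

neg x2; sum x3, x2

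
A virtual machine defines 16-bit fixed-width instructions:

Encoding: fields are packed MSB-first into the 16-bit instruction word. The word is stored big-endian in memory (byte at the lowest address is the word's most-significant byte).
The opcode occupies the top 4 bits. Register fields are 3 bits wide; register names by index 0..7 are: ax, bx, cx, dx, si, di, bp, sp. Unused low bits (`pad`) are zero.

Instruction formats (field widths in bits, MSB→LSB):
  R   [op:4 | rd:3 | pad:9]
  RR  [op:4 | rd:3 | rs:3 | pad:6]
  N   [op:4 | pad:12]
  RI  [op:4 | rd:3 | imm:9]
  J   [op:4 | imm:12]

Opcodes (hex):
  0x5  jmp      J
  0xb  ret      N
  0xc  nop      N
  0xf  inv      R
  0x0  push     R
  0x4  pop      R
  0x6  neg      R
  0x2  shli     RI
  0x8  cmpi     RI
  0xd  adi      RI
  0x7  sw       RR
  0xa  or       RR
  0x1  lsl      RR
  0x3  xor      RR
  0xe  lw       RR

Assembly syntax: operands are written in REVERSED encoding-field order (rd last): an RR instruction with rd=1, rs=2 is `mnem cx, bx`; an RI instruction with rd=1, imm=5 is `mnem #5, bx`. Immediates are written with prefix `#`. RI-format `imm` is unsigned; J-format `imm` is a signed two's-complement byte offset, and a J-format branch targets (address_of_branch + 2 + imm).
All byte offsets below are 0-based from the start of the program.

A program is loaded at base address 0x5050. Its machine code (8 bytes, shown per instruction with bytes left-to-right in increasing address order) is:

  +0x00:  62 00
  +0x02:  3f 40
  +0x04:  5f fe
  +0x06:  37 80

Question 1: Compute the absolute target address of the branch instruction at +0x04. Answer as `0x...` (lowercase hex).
+0x04: 5f fe ⇒ word 0x5ffe (big)
  opcode bits[15:12]=0x5: jmp/J
  [11:0] imm=4094 (s12→-2) = #-2
  target = base 0x5050 + off 0x04 + 2 + imm -2 = 0x5054

0x5054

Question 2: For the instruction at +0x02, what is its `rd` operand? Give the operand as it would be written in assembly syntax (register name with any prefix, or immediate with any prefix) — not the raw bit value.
sp

+0x02: 3f 40 ⇒ word 0x3f40 (big)
  op=0x3f40>>12=0x3 ⇒ xor (RR)
  [11:9] rd=7 = sp
  [8:6] rs=5 = di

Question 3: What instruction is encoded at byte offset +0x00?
off 0x00: read 62 00 as big → 0x6200
  opcode bits[15:12]=0x6: neg/R
  rd: (w>>9)&0x7=0x1 → bx

neg bx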